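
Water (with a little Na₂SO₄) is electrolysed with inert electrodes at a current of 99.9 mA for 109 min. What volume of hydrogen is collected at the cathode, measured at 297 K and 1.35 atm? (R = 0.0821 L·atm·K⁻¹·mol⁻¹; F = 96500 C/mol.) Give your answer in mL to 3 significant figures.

Charge passed = 0.0999 × 6540 = 653.3 C
n(e⁻) = 653.3 / 96500 = 0.006770 mol
2H⁺ + 2e⁻ → H₂, so n(H₂) = 0.006770 / 2 = 0.003385 mol
V = nRT/P = 0.003385 × 0.0821 × 297 / 1.35 = 0.06114 L
= 61.1 mL

61.1 mL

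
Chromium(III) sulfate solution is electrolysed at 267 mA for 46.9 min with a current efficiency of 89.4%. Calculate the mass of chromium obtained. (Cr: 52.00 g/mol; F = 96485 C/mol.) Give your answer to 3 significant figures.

Q = 0.267 × 2814 = 751.3 C
n(e⁻) = 751.3 / 96485 = 0.007787 mol
Cr³⁺ + 3e⁻ → Cr, so theoretical m(Cr) = 0.002596 × 52.00 = 0.1350 g
Actual mass = 89.4% × 0.1350 = 0.121 g

0.121 g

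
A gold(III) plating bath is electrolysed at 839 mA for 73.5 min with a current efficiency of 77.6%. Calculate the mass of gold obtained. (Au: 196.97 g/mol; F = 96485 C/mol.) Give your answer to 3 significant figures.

Q = 0.839 × 4410 = 3700 C
n(e⁻) = 3700 / 96485 = 0.03835 mol
Au³⁺ + 3e⁻ → Au, so theoretical m(Au) = 0.01278 × 196.97 = 2.517 g
Actual mass = 77.6% × 2.517 = 1.95 g

1.95 g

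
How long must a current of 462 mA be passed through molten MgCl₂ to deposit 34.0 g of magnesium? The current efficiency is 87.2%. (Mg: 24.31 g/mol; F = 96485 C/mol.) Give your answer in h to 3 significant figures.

n(Mg) = 34.0 / 24.31 = 1.399 mol
Mg²⁺ + 2e⁻ → Mg, so n(e⁻) = 2 × 1.399 = 2.798 mol
Q = 2.798 × 96485 / 0.872 = 3.096×10^5 C
t = Q / I = 3.096×10^5 / 0.462 = 6.701×10^5 s = 186 h

186 h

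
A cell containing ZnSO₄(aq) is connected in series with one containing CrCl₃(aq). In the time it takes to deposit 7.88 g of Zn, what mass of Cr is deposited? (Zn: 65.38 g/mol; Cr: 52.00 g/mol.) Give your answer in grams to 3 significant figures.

n(Zn) = 7.88 / 65.38 = 0.1205 mol
Zn²⁺ + 2e⁻ → Zn, so n(e⁻) = 2 × 0.1205 = 0.2410 mol
The cells are in series, so the same charge (and hence the same n(e⁻) = 0.2410 mol) passes through both.
Cr³⁺ + 3e⁻ → Cr, so n(Cr) = 0.2410 / 3 = 0.08033 mol
m(Cr) = 0.08033 × 52.00 = 4.18 g

4.18 g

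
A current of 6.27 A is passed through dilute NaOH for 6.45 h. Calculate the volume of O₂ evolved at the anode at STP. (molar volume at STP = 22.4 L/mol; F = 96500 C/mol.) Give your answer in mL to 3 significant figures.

8450 mL

Q = 6.27 A × 23220 s = 1.456×10^5 C
n(e⁻) = 1.456×10^5 / 96500 = 1.509 mol
2H₂O → O₂ + 4H⁺ + 4e⁻, so n(O₂) = 1.509 / 4 = 0.3773 mol
V = 0.3773 × 22.4 = 8.452 L
= 8450 mL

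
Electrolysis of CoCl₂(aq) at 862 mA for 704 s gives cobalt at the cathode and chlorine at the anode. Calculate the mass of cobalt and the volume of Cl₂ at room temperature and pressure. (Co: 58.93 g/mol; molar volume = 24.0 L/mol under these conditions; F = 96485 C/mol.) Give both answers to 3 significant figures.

0.185 g Co; 0.0755 L Cl₂

Q = 0.862 × 704 = 606.8 C; n(e⁻) = 606.8 / 96485 = 0.006289 mol
Cathode: Co²⁺ + 2e⁻ → Co → n(Co) = 0.006289/2 = 0.003145 mol → 0.185 g
Anode: 2Cl⁻ → Cl₂ + 2e⁻ → n(Cl₂) = 0.006289/2 = 0.003145 mol → 0.0755 L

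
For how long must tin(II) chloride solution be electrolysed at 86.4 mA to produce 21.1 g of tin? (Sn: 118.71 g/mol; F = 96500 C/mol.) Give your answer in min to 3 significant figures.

6620 min

n(Sn) = 21.1 / 118.71 = 0.1777 mol
Sn²⁺ + 2e⁻ → Sn, so n(e⁻) = 2 × 0.1777 = 0.3554 mol
Q = 0.3554 × 96500 = 34300 C
t = Q / I = 34300 / 0.0864 = 3.970×10^5 s = 6620 min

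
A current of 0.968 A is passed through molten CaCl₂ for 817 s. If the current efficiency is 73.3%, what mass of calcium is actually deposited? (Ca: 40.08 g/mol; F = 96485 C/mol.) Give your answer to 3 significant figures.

0.120 g

Q = 0.968 × 817 = 790.9 C
n(e⁻) = 790.9 / 96485 = 0.008197 mol
Ca²⁺ + 2e⁻ → Ca, so theoretical m(Ca) = 0.004099 × 40.08 = 0.1643 g
Actual mass = 73.3% × 0.1643 = 0.120 g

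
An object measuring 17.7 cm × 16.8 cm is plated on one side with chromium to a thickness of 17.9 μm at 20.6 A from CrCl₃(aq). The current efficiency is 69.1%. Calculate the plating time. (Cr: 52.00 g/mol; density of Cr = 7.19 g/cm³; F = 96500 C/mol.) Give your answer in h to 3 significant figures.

Plated area = 17.7 × 16.8 = 297.4 cm²
Volume = 297.4 × 17.9×10⁻⁴ cm = 0.5323 cm³
m(Cr) = 0.5323 × 7.19 = 3.827 g
n(Cr) = 3.827 / 52.00 = 0.07360 mol; n(e⁻) = 3 × 0.07360 = 0.2208 mol
Q = 0.2208 × 96500 / 0.691 = 30840 C
t = 30840 / 20.6 = 1497 s = 0.416 h

0.416 h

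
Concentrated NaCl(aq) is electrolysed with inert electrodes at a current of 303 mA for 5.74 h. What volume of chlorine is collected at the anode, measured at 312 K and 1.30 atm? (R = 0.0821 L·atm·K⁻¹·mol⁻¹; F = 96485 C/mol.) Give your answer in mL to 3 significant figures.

639 mL

Charge passed = 0.303 × 20664 = 6261 C
n(e⁻) = 6261 / 96485 = 0.06489 mol
2Cl⁻ → Cl₂ + 2e⁻, so n(Cl₂) = 0.06489 / 2 = 0.03245 mol
V = nRT/P = 0.03245 × 0.0821 × 312 / 1.30 = 0.6394 L
= 639 mL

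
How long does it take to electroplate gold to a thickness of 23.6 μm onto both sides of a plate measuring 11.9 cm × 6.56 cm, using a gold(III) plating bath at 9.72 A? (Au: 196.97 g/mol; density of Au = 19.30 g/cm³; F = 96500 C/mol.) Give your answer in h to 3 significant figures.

Plated area = 2 × 11.9 × 6.56 = 156.1 cm²
Volume = 156.1 × 23.6×10⁻⁴ cm = 0.3684 cm³
m(Au) = 0.3684 × 19.30 = 7.110 g
n(Au) = 7.110 / 196.97 = 0.03610 mol; n(e⁻) = 3 × 0.03610 = 0.1083 mol
Q = 0.1083 × 96500 = 10450 C
t = 10450 / 9.72 = 1075 s = 0.299 h

0.299 h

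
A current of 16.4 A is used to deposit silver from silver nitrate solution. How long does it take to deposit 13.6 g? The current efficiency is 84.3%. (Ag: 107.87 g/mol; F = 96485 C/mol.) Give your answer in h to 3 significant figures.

n(Ag) = 13.6 / 107.87 = 0.1261 mol
Ag⁺ + e⁻ → Ag, so n(e⁻) = 0.1261 mol
Q = 0.1261 × 96485 / 0.843 = 14430 C
t = Q / I = 14430 / 16.4 = 879.9 s = 0.244 h

0.244 h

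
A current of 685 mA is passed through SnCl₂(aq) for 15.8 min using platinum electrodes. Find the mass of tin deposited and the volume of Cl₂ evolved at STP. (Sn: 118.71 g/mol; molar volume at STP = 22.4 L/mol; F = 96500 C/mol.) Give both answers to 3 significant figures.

Q = 0.685 × 948 = 649.4 C; n(e⁻) = 649.4 / 96500 = 0.006730 mol
Cathode: Sn²⁺ + 2e⁻ → Sn → n(Sn) = 0.006730/2 = 0.003365 mol → 0.399 g
Anode: 2Cl⁻ → Cl₂ + 2e⁻ → n(Cl₂) = 0.006730/2 = 0.003365 mol → 0.0754 L

0.399 g Sn; 0.0754 L Cl₂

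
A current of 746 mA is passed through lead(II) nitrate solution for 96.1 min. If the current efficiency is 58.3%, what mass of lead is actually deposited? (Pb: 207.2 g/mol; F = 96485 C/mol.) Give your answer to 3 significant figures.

2.69 g

Q = 0.746 × 5766 = 4301 C
n(e⁻) = 4301 / 96485 = 0.04458 mol
Pb²⁺ + 2e⁻ → Pb, so theoretical m(Pb) = 0.02229 × 207.2 = 4.618 g
Actual mass = 58.3% × 4.618 = 2.69 g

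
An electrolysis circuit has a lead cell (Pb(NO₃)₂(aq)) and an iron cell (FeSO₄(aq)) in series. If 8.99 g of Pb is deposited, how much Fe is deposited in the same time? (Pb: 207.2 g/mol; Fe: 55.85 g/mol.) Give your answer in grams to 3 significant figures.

n(Pb) = 8.99 / 207.2 = 0.04339 mol
Pb²⁺ + 2e⁻ → Pb, so n(e⁻) = 2 × 0.04339 = 0.08678 mol
Since the cells are in series, n(e⁻) in the Fe cell is also 0.08678 mol.
Fe²⁺ + 2e⁻ → Fe, so n(Fe) = 0.08678 / 2 = 0.04339 mol
m(Fe) = 0.04339 × 55.85 = 2.42 g

2.42 g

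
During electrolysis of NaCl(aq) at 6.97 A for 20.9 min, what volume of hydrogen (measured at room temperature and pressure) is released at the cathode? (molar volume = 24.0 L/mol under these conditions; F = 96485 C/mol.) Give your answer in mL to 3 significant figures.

1090 mL

Q = 6.97 A × 1254 s = 8740 C
n(e⁻) = 8740 / 96485 = 0.09058 mol
2H⁺ + 2e⁻ → H₂, so n(H₂) = 0.09058 / 2 = 0.04529 mol
V = 0.04529 × 24.0 = 1.087 L
= 1090 mL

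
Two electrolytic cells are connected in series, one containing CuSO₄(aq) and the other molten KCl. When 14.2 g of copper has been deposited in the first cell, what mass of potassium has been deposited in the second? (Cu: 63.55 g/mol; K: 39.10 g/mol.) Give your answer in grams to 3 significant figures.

17.5 g

n(Cu) = 14.2 / 63.55 = 0.2234 mol
Cu²⁺ + 2e⁻ → Cu, so n(e⁻) = 2 × 0.2234 = 0.4468 mol
The cells are in series, so the same charge (and hence the same n(e⁻) = 0.4468 mol) passes through both.
K⁺ + e⁻ → K, so n(K) = 0.4468 mol
m(K) = 0.4468 × 39.10 = 17.5 g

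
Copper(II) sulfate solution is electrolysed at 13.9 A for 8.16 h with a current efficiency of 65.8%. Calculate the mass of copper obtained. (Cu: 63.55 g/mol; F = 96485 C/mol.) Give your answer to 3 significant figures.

Q = 13.9 × 29376 = 4.083×10^5 C
n(e⁻) = 4.083×10^5 / 96485 = 4.232 mol
Cu²⁺ + 2e⁻ → Cu, so theoretical m(Cu) = 2.116 × 63.55 = 134.5 g
Actual mass = 65.8% × 134.5 = 88.5 g

88.5 g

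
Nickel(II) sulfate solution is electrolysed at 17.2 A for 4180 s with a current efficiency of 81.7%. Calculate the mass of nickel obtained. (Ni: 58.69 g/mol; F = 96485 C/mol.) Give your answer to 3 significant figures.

Q = 17.2 × 4180 = 71900 C
n(e⁻) = 71900 / 96485 = 0.7452 mol
Ni²⁺ + 2e⁻ → Ni, so theoretical m(Ni) = 0.3726 × 58.69 = 21.87 g
Actual mass = 81.7% × 21.87 = 17.9 g

17.9 g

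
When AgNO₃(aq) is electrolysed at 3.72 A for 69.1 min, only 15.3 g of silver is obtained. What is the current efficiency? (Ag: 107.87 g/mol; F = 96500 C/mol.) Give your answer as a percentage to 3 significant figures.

Q = 3.72 × 4146 = 15420 C
n(e⁻) = 15420 / 96500 = 0.1598 mol
Ag⁺ + e⁻ → Ag, so theoretical n(Ag) = 0.1598 mol → 17.24 g
Efficiency = 15.3 / 17.24 = 0.8875 = 88.7%

88.7%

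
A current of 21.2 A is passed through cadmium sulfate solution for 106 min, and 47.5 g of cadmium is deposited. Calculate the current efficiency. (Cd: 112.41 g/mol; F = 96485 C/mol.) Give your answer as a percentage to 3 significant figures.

Q = 21.2 × 6360 = 1.348×10^5 C
n(e⁻) = 1.348×10^5 / 96485 = 1.397 mol
Cd²⁺ + 2e⁻ → Cd, so theoretical n(Cd) = 0.6985 mol → 78.52 g
Efficiency = 47.5 / 78.52 = 0.6049 = 60.5%

60.5%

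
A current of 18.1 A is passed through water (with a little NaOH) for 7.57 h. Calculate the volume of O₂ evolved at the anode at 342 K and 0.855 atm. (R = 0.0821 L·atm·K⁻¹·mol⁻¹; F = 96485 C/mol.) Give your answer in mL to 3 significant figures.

42000 mL

Charge passed = 18.1 × 27252 = 4.933×10^5 C
n(e⁻) = 4.933×10^5 / 96485 = 5.113 mol
2H₂O → O₂ + 4H⁺ + 4e⁻, so n(O₂) = 5.113 / 4 = 1.278 mol
V = nRT/P = 1.278 × 0.0821 × 342 / 0.855 = 41.97 L
= 42000 mL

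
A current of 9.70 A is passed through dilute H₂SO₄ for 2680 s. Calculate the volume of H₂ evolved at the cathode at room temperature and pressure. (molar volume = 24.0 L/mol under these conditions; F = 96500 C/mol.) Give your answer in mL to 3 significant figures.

3230 mL

Charge passed = 9.70 × 2680 = 26000 C
n(e⁻) = 26000 / 96500 = 0.2694 mol
2H⁺ + 2e⁻ → H₂, so n(H₂) = 0.2694 / 2 = 0.1347 mol
V = 0.1347 × 24.0 = 3.233 L
= 3230 mL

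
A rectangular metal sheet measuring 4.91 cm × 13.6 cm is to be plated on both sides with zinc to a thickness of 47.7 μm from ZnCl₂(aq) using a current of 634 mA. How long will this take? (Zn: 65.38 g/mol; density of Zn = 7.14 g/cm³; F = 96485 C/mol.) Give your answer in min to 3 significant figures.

353 min

Plated area = 2 × 4.91 × 13.6 = 133.6 cm²
Volume = 133.6 × 47.7×10⁻⁴ cm = 0.6373 cm³
m(Zn) = 0.6373 × 7.14 = 4.550 g
n(Zn) = 4.550 / 65.38 = 0.06959 mol; n(e⁻) = 2 × 0.06959 = 0.1392 mol
Q = 0.1392 × 96485 = 13430 C
t = 13430 / 0.634 = 21180 s = 353 min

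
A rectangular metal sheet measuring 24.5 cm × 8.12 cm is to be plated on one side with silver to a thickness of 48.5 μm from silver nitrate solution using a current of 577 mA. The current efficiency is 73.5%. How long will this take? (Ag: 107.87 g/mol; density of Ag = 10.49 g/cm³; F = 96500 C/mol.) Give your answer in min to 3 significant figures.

356 min

Plated area = 24.5 × 8.12 = 198.9 cm²
Volume = 198.9 × 48.5×10⁻⁴ cm = 0.9647 cm³
m(Ag) = 0.9647 × 10.49 = 10.12 g
n(Ag) = 10.12 / 107.87 = 0.09382 mol; n(e⁻) = 0.09382 mol
Q = 0.09382 × 96500 / 0.735 = 12320 C
t = 12320 / 0.577 = 21350 s = 356 min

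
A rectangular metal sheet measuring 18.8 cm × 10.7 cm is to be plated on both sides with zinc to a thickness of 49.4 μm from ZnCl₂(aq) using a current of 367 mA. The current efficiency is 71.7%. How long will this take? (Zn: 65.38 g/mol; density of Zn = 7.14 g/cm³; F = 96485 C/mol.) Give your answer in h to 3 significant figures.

Plated area = 2 × 18.8 × 10.7 = 402.3 cm²
Volume = 402.3 × 49.4×10⁻⁴ cm = 1.987 cm³
m(Zn) = 1.987 × 7.14 = 14.19 g
n(Zn) = 14.19 / 65.38 = 0.2170 mol; n(e⁻) = 2 × 0.2170 = 0.4340 mol
Q = 0.4340 × 96485 / 0.717 = 58400 C
t = 58400 / 0.367 = 1.591×10^5 s = 44.2 h

44.2 h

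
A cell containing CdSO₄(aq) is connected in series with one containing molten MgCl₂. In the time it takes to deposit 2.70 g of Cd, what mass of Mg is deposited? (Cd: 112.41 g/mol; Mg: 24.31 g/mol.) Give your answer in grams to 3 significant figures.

0.584 g

n(Cd) = 2.70 / 112.41 = 0.02402 mol
Cd²⁺ + 2e⁻ → Cd, so n(e⁻) = 2 × 0.02402 = 0.04804 mol
Same current for the same time ⇒ same n(e⁻) = 0.04804 mol in both cells.
Mg²⁺ + 2e⁻ → Mg, so n(Mg) = 0.04804 / 2 = 0.02402 mol
m(Mg) = 0.02402 × 24.31 = 0.584 g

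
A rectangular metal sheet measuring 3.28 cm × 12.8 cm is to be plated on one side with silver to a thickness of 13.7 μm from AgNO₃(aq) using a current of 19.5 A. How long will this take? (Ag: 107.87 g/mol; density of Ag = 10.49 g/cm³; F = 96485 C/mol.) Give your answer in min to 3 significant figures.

Plated area = 3.28 × 12.8 = 41.98 cm²
Volume = 41.98 × 13.7×10⁻⁴ cm = 0.05751 cm³
m(Ag) = 0.05751 × 10.49 = 0.6033 g
n(Ag) = 0.6033 / 107.87 = 0.005593 mol; n(e⁻) = 0.005593 mol
Q = 0.005593 × 96485 = 539.6 C
t = 539.6 / 19.5 = 27.67 s = 0.461 min

0.461 min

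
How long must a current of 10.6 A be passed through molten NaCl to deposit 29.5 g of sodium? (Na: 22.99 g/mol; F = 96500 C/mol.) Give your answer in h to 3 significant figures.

n(Na) = 29.5 / 22.99 = 1.283 mol
Na⁺ + e⁻ → Na, so n(e⁻) = 1.283 mol
Q = 1.283 × 96500 = 1.238×10^5 C
t = Q / I = 1.238×10^5 / 10.6 = 11680 s = 3.24 h

3.24 h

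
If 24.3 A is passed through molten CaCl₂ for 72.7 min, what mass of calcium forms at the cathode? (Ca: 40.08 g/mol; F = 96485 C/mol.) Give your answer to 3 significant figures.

22.0 g

Q = It = 24.3 × 4362 = 1.060×10^5 C
n(e⁻) = Q/F = 1.060×10^5/96485 = 1.099 mol
Ca²⁺ + 2e⁻ → Ca, so n(Ca) = 1.099 / 2 = 0.5495 mol
m = 0.5495 × 40.08 = 22.0 g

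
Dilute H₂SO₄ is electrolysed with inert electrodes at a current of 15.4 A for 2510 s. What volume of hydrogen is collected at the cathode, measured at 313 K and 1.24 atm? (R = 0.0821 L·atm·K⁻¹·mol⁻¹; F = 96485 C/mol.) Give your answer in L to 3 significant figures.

Charge passed = 15.4 × 2510 = 38650 C
n(e⁻) = 38650 / 96485 = 0.4006 mol
2H⁺ + 2e⁻ → H₂, so n(H₂) = 0.4006 / 2 = 0.2003 mol
V = nRT/P = 0.2003 × 0.0821 × 313 / 1.24 = 4.151 L

4.15 L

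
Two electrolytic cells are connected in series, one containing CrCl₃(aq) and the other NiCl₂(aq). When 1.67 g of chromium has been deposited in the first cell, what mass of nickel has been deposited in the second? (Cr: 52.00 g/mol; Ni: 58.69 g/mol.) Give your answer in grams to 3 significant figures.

n(Cr) = 1.67 / 52.00 = 0.03212 mol
Cr³⁺ + 3e⁻ → Cr, so n(e⁻) = 3 × 0.03212 = 0.09636 mol
Same current for the same time ⇒ same n(e⁻) = 0.09636 mol in both cells.
Ni²⁺ + 2e⁻ → Ni, so n(Ni) = 0.09636 / 2 = 0.04818 mol
m(Ni) = 0.04818 × 58.69 = 2.83 g

2.83 g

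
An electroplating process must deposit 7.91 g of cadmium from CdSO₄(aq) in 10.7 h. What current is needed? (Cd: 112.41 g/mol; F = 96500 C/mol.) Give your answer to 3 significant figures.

n(Cd) = 7.91 / 112.41 = 0.07037 mol
Cd²⁺ + 2e⁻ → Cd, so n(e⁻) = 2 × 0.07037 = 0.1407 mol
Q = 0.1407 × 96500 = 13580 C
I = Q / t = 13580 / 38520 s = 0.353 A

0.353 A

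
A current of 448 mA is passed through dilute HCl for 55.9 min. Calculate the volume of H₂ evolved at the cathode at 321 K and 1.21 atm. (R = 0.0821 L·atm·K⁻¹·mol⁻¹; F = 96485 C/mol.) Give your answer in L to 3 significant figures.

Charge passed = 0.448 × 3354 = 1503 C
Moles of electrons = 1503 / 96485 = 0.01558 mol
2H⁺ + 2e⁻ → H₂, so n(H₂) = 0.01558 / 2 = 0.007790 mol
V = nRT/P = 0.007790 × 0.0821 × 321 / 1.21 = 0.1697 L

0.170 L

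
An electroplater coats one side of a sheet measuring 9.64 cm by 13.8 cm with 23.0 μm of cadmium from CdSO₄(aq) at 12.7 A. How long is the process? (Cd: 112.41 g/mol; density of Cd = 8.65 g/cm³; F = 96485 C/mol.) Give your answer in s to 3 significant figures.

Plated area = 9.64 × 13.8 = 133.0 cm²
Volume = 133.0 × 23.0×10⁻⁴ cm = 0.3059 cm³
m(Cd) = 0.3059 × 8.65 = 2.646 g
n(Cd) = 2.646 / 112.41 = 0.02354 mol; n(e⁻) = 2 × 0.02354 = 0.04708 mol
Q = 0.04708 × 96485 = 4543 C
t = 4543 / 12.7 = 357.7 s

358 s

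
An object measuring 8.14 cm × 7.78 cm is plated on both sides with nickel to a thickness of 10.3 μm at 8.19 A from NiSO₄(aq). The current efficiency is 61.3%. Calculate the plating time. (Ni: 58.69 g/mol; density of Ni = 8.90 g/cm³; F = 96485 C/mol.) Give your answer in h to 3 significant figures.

0.211 h

Plated area = 2 × 8.14 × 7.78 = 126.7 cm²
Volume = 126.7 × 10.3×10⁻⁴ cm = 0.1305 cm³
m(Ni) = 0.1305 × 8.90 = 1.161 g
n(Ni) = 1.161 / 58.69 = 0.01978 mol; n(e⁻) = 2 × 0.01978 = 0.03956 mol
Q = 0.03956 × 96485 / 0.613 = 6227 C
t = 6227 / 8.19 = 760.3 s = 0.211 h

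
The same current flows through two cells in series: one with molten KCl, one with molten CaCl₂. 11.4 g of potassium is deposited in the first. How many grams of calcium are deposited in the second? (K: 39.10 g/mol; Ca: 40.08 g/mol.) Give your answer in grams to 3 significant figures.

5.84 g

n(K) = 11.4 / 39.10 = 0.2916 mol
K⁺ + e⁻ → K, so n(e⁻) = 0.2916 mol
Since the cells are in series, n(e⁻) in the Ca cell is also 0.2916 mol.
Ca²⁺ + 2e⁻ → Ca, so n(Ca) = 0.2916 / 2 = 0.1458 mol
m(Ca) = 0.1458 × 40.08 = 5.84 g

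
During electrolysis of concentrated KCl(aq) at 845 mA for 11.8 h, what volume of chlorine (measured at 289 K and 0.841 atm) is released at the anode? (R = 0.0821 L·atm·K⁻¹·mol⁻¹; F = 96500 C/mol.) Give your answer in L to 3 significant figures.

Q = It = 0.845 × 42480 = 35900 C
Moles of electrons = 35900 / 96500 = 0.3720 mol
2Cl⁻ → Cl₂ + 2e⁻, so n(Cl₂) = 0.3720 / 2 = 0.1860 mol
V = nRT/P = 0.1860 × 0.0821 × 289 / 0.841 = 5.248 L

5.25 L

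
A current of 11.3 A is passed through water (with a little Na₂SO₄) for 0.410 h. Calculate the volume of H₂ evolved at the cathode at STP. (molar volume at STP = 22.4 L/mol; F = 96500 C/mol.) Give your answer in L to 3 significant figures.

1.94 L

Charge passed = 11.3 × 1476 = 16680 C
n(e⁻) = Q/F = 16680/96500 = 0.1728 mol
2H⁺ + 2e⁻ → H₂, so n(H₂) = 0.1728 / 2 = 0.08640 mol
V = 0.08640 × 22.4 = 1.935 L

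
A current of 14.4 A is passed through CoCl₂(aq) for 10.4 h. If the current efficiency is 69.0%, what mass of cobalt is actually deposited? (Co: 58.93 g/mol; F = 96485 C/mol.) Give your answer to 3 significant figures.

Q = 14.4 × 37440 = 5.391×10^5 C
n(e⁻) = 5.391×10^5 / 96485 = 5.587 mol
Co²⁺ + 2e⁻ → Co, so theoretical m(Co) = 2.794 × 58.93 = 164.7 g
Actual mass = 69.0% × 164.7 = 114 g

114 g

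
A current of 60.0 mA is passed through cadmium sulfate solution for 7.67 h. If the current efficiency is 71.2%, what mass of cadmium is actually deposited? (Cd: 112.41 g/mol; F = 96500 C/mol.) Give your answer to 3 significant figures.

0.687 g

Q = 0.0600 × 27612 = 1657 C
n(e⁻) = 1657 / 96500 = 0.01717 mol
Cd²⁺ + 2e⁻ → Cd, so theoretical m(Cd) = 0.008585 × 112.41 = 0.9650 g
Actual mass = 71.2% × 0.9650 = 0.687 g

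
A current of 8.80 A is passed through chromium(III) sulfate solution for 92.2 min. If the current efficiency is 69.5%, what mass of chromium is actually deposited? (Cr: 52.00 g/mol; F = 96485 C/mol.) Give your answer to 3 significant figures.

6.08 g

Q = 8.80 × 5532 = 48680 C
n(e⁻) = 48680 / 96485 = 0.5045 mol
Cr³⁺ + 3e⁻ → Cr, so theoretical m(Cr) = 0.1682 × 52.00 = 8.746 g
Actual mass = 69.5% × 8.746 = 6.08 g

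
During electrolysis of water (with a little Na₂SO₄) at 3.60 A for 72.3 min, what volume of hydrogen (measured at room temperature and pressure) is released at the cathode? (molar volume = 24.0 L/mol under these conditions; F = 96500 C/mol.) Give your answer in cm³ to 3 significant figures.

1940 cm³

Q = It = 3.60 × 4338 = 15620 C
n(e⁻) = Q/F = 15620/96500 = 0.1619 mol
2H⁺ + 2e⁻ → H₂, so n(H₂) = 0.1619 / 2 = 0.08095 mol
V = 0.08095 × 24.0 = 1.943 L
= 1940 cm³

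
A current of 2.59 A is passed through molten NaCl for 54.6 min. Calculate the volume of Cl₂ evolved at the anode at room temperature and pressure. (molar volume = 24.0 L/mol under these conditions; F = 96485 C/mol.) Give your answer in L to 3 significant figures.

1.06 L

Q = 2.59 A × 3276 s = 8485 C
Moles of electrons = 8485 / 96485 = 0.08794 mol
2Cl⁻ → Cl₂ + 2e⁻, so n(Cl₂) = 0.08794 / 2 = 0.04397 mol
V = 0.04397 × 24.0 = 1.055 L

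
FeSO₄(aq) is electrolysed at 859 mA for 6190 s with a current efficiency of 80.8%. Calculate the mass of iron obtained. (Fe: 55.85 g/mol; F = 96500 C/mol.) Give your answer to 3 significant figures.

Q = 0.859 × 6190 = 5317 C
n(e⁻) = 5317 / 96500 = 0.05510 mol
Fe²⁺ + 2e⁻ → Fe, so theoretical m(Fe) = 0.02755 × 55.85 = 1.539 g
Actual mass = 80.8% × 1.539 = 1.24 g

1.24 g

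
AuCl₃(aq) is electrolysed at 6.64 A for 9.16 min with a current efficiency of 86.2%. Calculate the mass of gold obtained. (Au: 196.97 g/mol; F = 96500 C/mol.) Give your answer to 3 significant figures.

2.14 g

Q = 6.64 × 549.6 = 3649 C
n(e⁻) = 3649 / 96500 = 0.03781 mol
Au³⁺ + 3e⁻ → Au, so theoretical m(Au) = 0.01260 × 196.97 = 2.482 g
Actual mass = 86.2% × 2.482 = 2.14 g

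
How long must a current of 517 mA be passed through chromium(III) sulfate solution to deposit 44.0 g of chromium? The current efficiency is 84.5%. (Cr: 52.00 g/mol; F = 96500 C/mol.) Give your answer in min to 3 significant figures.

n(Cr) = 44.0 / 52.00 = 0.8462 mol
Cr³⁺ + 3e⁻ → Cr, so n(e⁻) = 3 × 0.8462 = 2.539 mol
Q = 2.539 × 96500 / 0.845 = 2.900×10^5 C
t = Q / I = 2.900×10^5 / 0.517 = 5.609×10^5 s = 9350 min

9350 min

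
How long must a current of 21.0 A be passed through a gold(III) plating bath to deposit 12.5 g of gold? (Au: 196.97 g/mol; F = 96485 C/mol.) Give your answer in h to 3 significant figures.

0.243 h

n(Au) = 12.5 / 196.97 = 0.06346 mol
Au³⁺ + 3e⁻ → Au, so n(e⁻) = 3 × 0.06346 = 0.1904 mol
Q = 0.1904 × 96485 = 18370 C
t = Q / I = 18370 / 21.0 = 874.8 s = 0.243 h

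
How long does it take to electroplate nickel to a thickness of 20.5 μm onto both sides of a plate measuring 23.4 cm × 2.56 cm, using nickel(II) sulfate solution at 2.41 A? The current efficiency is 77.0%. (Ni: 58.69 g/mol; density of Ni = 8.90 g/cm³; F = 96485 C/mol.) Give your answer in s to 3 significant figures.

Plated area = 2 × 23.4 × 2.56 = 119.8 cm²
Volume = 119.8 × 20.5×10⁻⁴ cm = 0.2456 cm³
m(Ni) = 0.2456 × 8.90 = 2.186 g
n(Ni) = 2.186 / 58.69 = 0.03725 mol; n(e⁻) = 2 × 0.03725 = 0.07450 mol
Q = 0.07450 × 96485 / 0.770 = 9335 C
t = 9335 / 2.41 = 3873 s

3870 s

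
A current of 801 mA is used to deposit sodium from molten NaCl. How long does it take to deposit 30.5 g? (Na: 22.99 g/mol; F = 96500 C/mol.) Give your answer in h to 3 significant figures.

n(Na) = 30.5 / 22.99 = 1.327 mol
Na⁺ + e⁻ → Na, so n(e⁻) = 1.327 mol
Q = 1.327 × 96500 = 1.281×10^5 C
t = Q / I = 1.281×10^5 / 0.801 = 1.599×10^5 s = 44.4 h

44.4 h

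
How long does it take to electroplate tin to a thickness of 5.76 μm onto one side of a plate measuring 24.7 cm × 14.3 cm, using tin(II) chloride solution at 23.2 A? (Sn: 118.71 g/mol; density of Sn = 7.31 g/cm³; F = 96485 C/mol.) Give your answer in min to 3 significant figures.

Plated area = 24.7 × 14.3 = 353.2 cm²
Volume = 353.2 × 5.76×10⁻⁴ cm = 0.2034 cm³
m(Sn) = 0.2034 × 7.31 = 1.487 g
n(Sn) = 1.487 / 118.71 = 0.01253 mol; n(e⁻) = 2 × 0.01253 = 0.02506 mol
Q = 0.02506 × 96485 = 2418 C
t = 2418 / 23.2 = 104.2 s = 1.74 min

1.74 min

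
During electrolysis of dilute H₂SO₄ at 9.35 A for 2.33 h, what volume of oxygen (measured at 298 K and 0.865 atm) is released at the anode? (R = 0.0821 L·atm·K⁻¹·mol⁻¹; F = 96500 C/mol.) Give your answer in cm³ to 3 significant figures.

5750 cm³

Charge passed = 9.35 × 8388 = 78430 C
Moles of electrons = 78430 / 96500 = 0.8127 mol
2H₂O → O₂ + 4H⁺ + 4e⁻, so n(O₂) = 0.8127 / 4 = 0.2032 mol
V = nRT/P = 0.2032 × 0.0821 × 298 / 0.865 = 5.747 L
= 5750 cm³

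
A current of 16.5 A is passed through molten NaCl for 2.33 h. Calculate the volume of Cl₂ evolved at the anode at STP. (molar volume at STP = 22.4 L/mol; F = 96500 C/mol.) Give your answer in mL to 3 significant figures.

16100 mL

Q = It = 16.5 × 8388 = 1.384×10^5 C
n(e⁻) = 1.384×10^5 / 96500 = 1.434 mol
2Cl⁻ → Cl₂ + 2e⁻, so n(Cl₂) = 1.434 / 2 = 0.7170 mol
V = 0.7170 × 22.4 = 16.06 L
= 16100 mL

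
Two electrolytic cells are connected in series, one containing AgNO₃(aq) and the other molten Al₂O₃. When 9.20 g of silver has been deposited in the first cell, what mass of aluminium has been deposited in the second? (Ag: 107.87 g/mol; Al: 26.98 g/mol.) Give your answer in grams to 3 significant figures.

n(Ag) = 9.20 / 107.87 = 0.08529 mol
Ag⁺ + e⁻ → Ag, so n(e⁻) = 0.08529 mol
The cells are in series, so the same charge (and hence the same n(e⁻) = 0.08529 mol) passes through both.
Al³⁺ + 3e⁻ → Al, so n(Al) = 0.08529 / 3 = 0.02843 mol
m(Al) = 0.02843 × 26.98 = 0.767 g

0.767 g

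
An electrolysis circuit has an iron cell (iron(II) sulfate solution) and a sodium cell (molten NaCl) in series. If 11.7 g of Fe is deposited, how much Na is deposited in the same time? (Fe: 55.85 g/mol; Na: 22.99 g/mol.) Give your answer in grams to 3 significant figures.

9.63 g

n(Fe) = 11.7 / 55.85 = 0.2095 mol
Fe²⁺ + 2e⁻ → Fe, so n(e⁻) = 2 × 0.2095 = 0.4190 mol
Same current for the same time ⇒ same n(e⁻) = 0.4190 mol in both cells.
Na⁺ + e⁻ → Na, so n(Na) = 0.4190 mol
m(Na) = 0.4190 × 22.99 = 9.63 g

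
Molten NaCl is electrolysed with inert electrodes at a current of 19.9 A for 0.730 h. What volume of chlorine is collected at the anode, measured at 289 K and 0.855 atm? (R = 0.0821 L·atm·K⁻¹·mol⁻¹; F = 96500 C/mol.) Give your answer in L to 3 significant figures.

Charge passed = 19.9 × 2628 = 52300 C
Moles of electrons = 52300 / 96500 = 0.5420 mol
2Cl⁻ → Cl₂ + 2e⁻, so n(Cl₂) = 0.5420 / 2 = 0.2710 mol
V = nRT/P = 0.2710 × 0.0821 × 289 / 0.855 = 7.520 L

7.52 L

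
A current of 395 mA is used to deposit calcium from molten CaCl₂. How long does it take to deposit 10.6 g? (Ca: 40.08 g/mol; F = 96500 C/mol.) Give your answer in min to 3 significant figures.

2150 min

n(Ca) = 10.6 / 40.08 = 0.2645 mol
Ca²⁺ + 2e⁻ → Ca, so n(e⁻) = 2 × 0.2645 = 0.5290 mol
Q = 0.5290 × 96500 = 51050 C
t = Q / I = 51050 / 0.395 = 1.292×10^5 s = 2150 min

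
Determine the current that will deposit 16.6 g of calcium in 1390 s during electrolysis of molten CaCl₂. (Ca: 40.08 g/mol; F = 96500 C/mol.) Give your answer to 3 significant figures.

n(Ca) = 16.6 / 40.08 = 0.4142 mol
Ca²⁺ + 2e⁻ → Ca, so n(e⁻) = 2 × 0.4142 = 0.8284 mol
Q = 0.8284 × 96500 = 79940 C
I = Q / t = 79940 / 1390 s = 57.5 A

57.5 A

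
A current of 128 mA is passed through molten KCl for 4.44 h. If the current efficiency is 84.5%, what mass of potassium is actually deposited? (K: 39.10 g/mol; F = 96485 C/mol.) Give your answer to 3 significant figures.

0.701 g

Q = 0.128 × 15984 = 2046 C
n(e⁻) = 2046 / 96485 = 0.02121 mol
K⁺ + e⁻ → K, so theoretical m(K) = 0.02121 × 39.10 = 0.8293 g
Actual mass = 84.5% × 0.8293 = 0.701 g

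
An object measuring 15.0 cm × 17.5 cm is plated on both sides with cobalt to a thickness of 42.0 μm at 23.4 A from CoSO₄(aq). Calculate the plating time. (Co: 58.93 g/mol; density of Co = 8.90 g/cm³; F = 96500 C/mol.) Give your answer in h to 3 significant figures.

Plated area = 2 × 15.0 × 17.5 = 525.0 cm²
Volume = 525.0 × 42.0×10⁻⁴ cm = 2.205 cm³
m(Co) = 2.205 × 8.90 = 19.62 g
n(Co) = 19.62 / 58.93 = 0.3329 mol; n(e⁻) = 2 × 0.3329 = 0.6658 mol
Q = 0.6658 × 96500 = 64250 C
t = 64250 / 23.4 = 2746 s = 0.763 h

0.763 h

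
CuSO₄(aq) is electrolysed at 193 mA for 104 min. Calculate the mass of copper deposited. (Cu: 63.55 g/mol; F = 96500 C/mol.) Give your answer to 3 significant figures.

0.397 g

Q = 0.193 A × 6240 s = 1204 C
Moles of electrons = 1204 / 96500 = 0.01248 mol
Cu²⁺ + 2e⁻ → Cu, so n(Cu) = 0.01248 / 2 = 0.006240 mol
m = 0.006240 × 63.55 = 0.397 g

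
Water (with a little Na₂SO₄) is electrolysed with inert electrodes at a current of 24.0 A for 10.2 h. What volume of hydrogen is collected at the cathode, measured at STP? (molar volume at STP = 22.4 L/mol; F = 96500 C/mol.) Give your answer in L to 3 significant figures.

102 L

Q = 24.0 A × 36720 s = 8.813×10^5 C
Moles of electrons = 8.813×10^5 / 96500 = 9.133 mol
2H⁺ + 2e⁻ → H₂, so n(H₂) = 9.133 / 2 = 4.567 mol
V = 4.567 × 22.4 = 102.3 L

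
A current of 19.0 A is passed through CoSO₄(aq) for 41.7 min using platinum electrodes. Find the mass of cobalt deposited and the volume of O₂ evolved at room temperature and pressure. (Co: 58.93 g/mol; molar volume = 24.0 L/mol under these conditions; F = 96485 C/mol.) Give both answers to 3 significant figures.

14.5 g Co; 2.96 L O₂

Q = 19.0 × 2502 = 47540 C; n(e⁻) = 47540 / 96485 = 0.4927 mol
Cathode: Co²⁺ + 2e⁻ → Co → n(Co) = 0.4927/2 = 0.2464 mol → 14.5 g
Anode: 2H₂O → O₂ + 4H⁺ + 4e⁻ → n(O₂) = 0.4927/4 = 0.1232 mol → 2.96 L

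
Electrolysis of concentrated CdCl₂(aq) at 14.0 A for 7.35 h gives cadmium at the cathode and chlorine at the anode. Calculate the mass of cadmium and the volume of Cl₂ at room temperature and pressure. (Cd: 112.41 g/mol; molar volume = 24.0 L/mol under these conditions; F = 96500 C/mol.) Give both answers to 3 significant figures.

216 g Cd; 46.1 L Cl₂

Q = 14.0 × 26460 = 3.704×10^5 C; n(e⁻) = 3.704×10^5 / 96500 = 3.838 mol
Cathode: Cd²⁺ + 2e⁻ → Cd → n(Cd) = 3.838/2 = 1.919 mol → 216 g
Anode: 2Cl⁻ → Cl₂ + 2e⁻ → n(Cl₂) = 3.838/2 = 1.919 mol → 46.1 L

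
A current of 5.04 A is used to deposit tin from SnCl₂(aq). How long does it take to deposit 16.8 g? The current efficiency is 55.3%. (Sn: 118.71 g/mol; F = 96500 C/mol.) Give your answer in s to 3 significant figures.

9800 s

n(Sn) = 16.8 / 118.71 = 0.1415 mol
Sn²⁺ + 2e⁻ → Sn, so n(e⁻) = 2 × 0.1415 = 0.2830 mol
Q = 0.2830 × 96500 / 0.553 = 49380 C
t = Q / I = 49380 / 5.04 = 9798 s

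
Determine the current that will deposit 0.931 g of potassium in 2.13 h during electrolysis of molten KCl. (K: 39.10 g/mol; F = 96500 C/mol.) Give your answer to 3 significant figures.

n(K) = 0.931 / 39.10 = 0.02381 mol
K⁺ + e⁻ → K, so n(e⁻) = 0.02381 mol
Q = 0.02381 × 96500 = 2298 C
I = Q / t = 2298 / 7668 s = 0.300 A

0.300 A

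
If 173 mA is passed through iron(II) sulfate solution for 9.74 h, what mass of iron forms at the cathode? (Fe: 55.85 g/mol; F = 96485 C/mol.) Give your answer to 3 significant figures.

Q = 0.173 A × 35064 s = 6066 C
n(e⁻) = Q/F = 6066/96485 = 0.06287 mol
Fe²⁺ + 2e⁻ → Fe, so n(Fe) = 0.06287 / 2 = 0.03144 mol
m = 0.03144 × 55.85 = 1.76 g

1.76 g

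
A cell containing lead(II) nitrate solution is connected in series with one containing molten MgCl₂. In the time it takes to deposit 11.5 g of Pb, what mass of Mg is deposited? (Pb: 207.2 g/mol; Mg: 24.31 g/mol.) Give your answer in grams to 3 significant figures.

n(Pb) = 11.5 / 207.2 = 0.05550 mol
Pb²⁺ + 2e⁻ → Pb, so n(e⁻) = 2 × 0.05550 = 0.1110 mol
Since the cells are in series, n(e⁻) in the Mg cell is also 0.1110 mol.
Mg²⁺ + 2e⁻ → Mg, so n(Mg) = 0.1110 / 2 = 0.05550 mol
m(Mg) = 0.05550 × 24.31 = 1.35 g

1.35 g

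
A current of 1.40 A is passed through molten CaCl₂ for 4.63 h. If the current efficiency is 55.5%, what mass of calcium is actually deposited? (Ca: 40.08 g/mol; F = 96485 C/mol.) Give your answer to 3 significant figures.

Q = 1.40 × 16668 = 23340 C
n(e⁻) = 23340 / 96485 = 0.2419 mol
Ca²⁺ + 2e⁻ → Ca, so theoretical m(Ca) = 0.1210 × 40.08 = 4.850 g
Actual mass = 55.5% × 4.850 = 2.69 g

2.69 g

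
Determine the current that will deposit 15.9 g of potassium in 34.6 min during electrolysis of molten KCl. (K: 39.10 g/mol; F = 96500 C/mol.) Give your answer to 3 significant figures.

18.9 A

n(K) = 15.9 / 39.10 = 0.4066 mol
K⁺ + e⁻ → K, so n(e⁻) = 0.4066 mol
Q = 0.4066 × 96500 = 39240 C
I = Q / t = 39240 / 2076 s = 18.9 A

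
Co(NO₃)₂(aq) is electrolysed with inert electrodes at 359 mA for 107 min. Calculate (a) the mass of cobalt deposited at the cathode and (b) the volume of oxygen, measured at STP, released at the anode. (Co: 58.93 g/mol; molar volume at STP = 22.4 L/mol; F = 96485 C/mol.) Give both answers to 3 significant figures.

0.704 g Co; 0.134 L O₂

Q = 0.359 × 6420 = 2305 C; n(e⁻) = 2305 / 96485 = 0.02389 mol
Cathode: Co²⁺ + 2e⁻ → Co → n(Co) = 0.02389/2 = 0.01195 mol → 0.704 g
Anode: 2H₂O → O₂ + 4H⁺ + 4e⁻ → n(O₂) = 0.02389/4 = 0.005973 mol → 0.134 L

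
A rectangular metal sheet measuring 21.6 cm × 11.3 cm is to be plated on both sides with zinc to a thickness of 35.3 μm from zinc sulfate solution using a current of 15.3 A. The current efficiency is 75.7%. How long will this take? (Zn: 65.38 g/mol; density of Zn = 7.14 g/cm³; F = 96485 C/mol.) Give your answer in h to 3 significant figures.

Plated area = 2 × 21.6 × 11.3 = 488.2 cm²
Volume = 488.2 × 35.3×10⁻⁴ cm = 1.723 cm³
m(Zn) = 1.723 × 7.14 = 12.30 g
n(Zn) = 12.30 / 65.38 = 0.1881 mol; n(e⁻) = 2 × 0.1881 = 0.3762 mol
Q = 0.3762 × 96485 / 0.757 = 47950 C
t = 47950 / 15.3 = 3134 s = 0.871 h

0.871 h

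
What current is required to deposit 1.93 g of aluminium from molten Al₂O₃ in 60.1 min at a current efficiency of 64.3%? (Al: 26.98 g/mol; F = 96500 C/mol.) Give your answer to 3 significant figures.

n(Al) = 1.93 / 26.98 = 0.07153 mol
Al³⁺ + 3e⁻ → Al, so n(e⁻) = 3 × 0.07153 = 0.2146 mol
Q = 0.2146 × 96500 / 0.643 = 32210 C
I = Q / t = 32210 / 3606 s = 8.93 A

8.93 A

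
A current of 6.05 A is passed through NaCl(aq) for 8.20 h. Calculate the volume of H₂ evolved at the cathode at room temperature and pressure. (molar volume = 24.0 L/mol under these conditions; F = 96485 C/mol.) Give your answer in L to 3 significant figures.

Q = 6.05 A × 29520 s = 1.786×10^5 C
Moles of electrons = 1.786×10^5 / 96485 = 1.851 mol
2H⁺ + 2e⁻ → H₂, so n(H₂) = 1.851 / 2 = 0.9255 mol
V = 0.9255 × 24.0 = 22.21 L

22.2 L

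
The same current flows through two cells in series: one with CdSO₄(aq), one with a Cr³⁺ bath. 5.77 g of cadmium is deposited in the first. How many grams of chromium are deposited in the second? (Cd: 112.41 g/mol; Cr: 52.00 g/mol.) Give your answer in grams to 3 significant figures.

n(Cd) = 5.77 / 112.41 = 0.05133 mol
Cd²⁺ + 2e⁻ → Cd, so n(e⁻) = 2 × 0.05133 = 0.1027 mol
The cells are in series, so the same charge (and hence the same n(e⁻) = 0.1027 mol) passes through both.
Cr³⁺ + 3e⁻ → Cr, so n(Cr) = 0.1027 / 3 = 0.03423 mol
m(Cr) = 0.03423 × 52.00 = 1.78 g

1.78 g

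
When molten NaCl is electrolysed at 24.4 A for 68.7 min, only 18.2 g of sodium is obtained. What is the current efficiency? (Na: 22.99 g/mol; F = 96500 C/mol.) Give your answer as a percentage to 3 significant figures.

Q = 24.4 × 4122 = 1.006×10^5 C
n(e⁻) = 1.006×10^5 / 96500 = 1.042 mol
Na⁺ + e⁻ → Na, so theoretical n(Na) = 1.042 mol → 23.96 g
Efficiency = 18.2 / 23.96 = 0.7596 = 76.0%

76.0%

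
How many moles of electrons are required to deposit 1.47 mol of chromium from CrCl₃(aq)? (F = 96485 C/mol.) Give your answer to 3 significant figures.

4.41 mol

Cr³⁺ + 3e⁻ → Cr, so n(e⁻) = 3 × 1.47 = 4.410 mol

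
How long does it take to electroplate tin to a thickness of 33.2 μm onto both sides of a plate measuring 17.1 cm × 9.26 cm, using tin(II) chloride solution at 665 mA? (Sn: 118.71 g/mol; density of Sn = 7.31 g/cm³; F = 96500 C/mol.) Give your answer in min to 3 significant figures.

313 min

Plated area = 2 × 17.1 × 9.26 = 316.7 cm²
Volume = 316.7 × 33.2×10⁻⁴ cm = 1.051 cm³
m(Sn) = 1.051 × 7.31 = 7.683 g
n(Sn) = 7.683 / 118.71 = 0.06472 mol; n(e⁻) = 2 × 0.06472 = 0.1294 mol
Q = 0.1294 × 96500 = 12490 C
t = 12490 / 0.665 = 18780 s = 313 min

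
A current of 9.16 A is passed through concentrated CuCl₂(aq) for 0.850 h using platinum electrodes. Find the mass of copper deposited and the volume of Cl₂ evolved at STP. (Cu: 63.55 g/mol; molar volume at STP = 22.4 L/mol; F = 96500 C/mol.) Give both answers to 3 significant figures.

Q = 9.16 × 3060 = 28030 C; n(e⁻) = 28030 / 96500 = 0.2905 mol
Cathode: Cu²⁺ + 2e⁻ → Cu → n(Cu) = 0.2905/2 = 0.1453 mol → 9.23 g
Anode: 2Cl⁻ → Cl₂ + 2e⁻ → n(Cl₂) = 0.2905/2 = 0.1453 mol → 3.25 L

9.23 g Cu; 3.25 L Cl₂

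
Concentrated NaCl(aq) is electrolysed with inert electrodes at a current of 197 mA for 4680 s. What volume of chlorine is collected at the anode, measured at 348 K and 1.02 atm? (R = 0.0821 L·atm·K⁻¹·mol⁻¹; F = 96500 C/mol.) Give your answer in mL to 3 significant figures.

Charge passed = 0.197 × 4680 = 922.0 C
Moles of electrons = 922.0 / 96500 = 0.009554 mol
2Cl⁻ → Cl₂ + 2e⁻, so n(Cl₂) = 0.009554 / 2 = 0.004777 mol
V = nRT/P = 0.004777 × 0.0821 × 348 / 1.02 = 0.1338 L
= 134 mL

134 mL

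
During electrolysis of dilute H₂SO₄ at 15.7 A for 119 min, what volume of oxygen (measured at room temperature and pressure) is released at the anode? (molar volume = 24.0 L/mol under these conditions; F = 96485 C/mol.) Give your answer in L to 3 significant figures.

6.97 L

Charge passed = 15.7 × 7140 = 1.121×10^5 C
n(e⁻) = 1.121×10^5 / 96485 = 1.162 mol
2H₂O → O₂ + 4H⁺ + 4e⁻, so n(O₂) = 1.162 / 4 = 0.2905 mol
V = 0.2905 × 24.0 = 6.972 L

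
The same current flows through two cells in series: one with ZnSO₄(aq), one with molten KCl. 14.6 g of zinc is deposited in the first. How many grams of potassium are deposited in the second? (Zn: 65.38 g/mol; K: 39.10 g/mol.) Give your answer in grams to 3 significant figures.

n(Zn) = 14.6 / 65.38 = 0.2233 mol
Zn²⁺ + 2e⁻ → Zn, so n(e⁻) = 2 × 0.2233 = 0.4466 mol
The cells are in series, so the same charge (and hence the same n(e⁻) = 0.4466 mol) passes through both.
K⁺ + e⁻ → K, so n(K) = 0.4466 mol
m(K) = 0.4466 × 39.10 = 17.5 g

17.5 g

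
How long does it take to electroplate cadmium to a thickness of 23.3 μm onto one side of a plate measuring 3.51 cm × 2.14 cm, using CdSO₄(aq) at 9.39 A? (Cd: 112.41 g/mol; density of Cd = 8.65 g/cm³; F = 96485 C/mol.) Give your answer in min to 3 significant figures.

0.461 min

Plated area = 3.51 × 2.14 = 7.511 cm²
Volume = 7.511 × 23.3×10⁻⁴ cm = 0.01750 cm³
m(Cd) = 0.01750 × 8.65 = 0.1514 g
n(Cd) = 0.1514 / 112.41 = 0.001347 mol; n(e⁻) = 2 × 0.001347 = 0.002694 mol
Q = 0.002694 × 96485 = 259.9 C
t = 259.9 / 9.39 = 27.68 s = 0.461 min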